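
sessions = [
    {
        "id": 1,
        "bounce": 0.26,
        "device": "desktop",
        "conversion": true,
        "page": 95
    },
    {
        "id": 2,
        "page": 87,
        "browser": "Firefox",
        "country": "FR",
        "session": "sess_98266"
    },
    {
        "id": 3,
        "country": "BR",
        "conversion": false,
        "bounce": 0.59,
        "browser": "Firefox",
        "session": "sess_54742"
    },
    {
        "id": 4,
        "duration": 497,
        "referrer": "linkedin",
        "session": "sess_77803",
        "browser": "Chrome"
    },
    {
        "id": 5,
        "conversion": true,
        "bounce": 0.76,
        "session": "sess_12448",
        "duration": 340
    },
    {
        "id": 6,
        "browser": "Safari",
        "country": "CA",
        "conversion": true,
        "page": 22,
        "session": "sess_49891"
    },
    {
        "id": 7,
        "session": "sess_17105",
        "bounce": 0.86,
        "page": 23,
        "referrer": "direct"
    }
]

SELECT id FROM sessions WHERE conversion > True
[]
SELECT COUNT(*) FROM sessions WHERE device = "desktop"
1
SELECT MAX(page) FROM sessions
95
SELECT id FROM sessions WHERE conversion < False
[]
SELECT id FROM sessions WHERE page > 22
[1, 2, 7]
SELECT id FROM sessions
[1, 2, 3, 4, 5, 6, 7]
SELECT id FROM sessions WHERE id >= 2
[2, 3, 4, 5, 6, 7]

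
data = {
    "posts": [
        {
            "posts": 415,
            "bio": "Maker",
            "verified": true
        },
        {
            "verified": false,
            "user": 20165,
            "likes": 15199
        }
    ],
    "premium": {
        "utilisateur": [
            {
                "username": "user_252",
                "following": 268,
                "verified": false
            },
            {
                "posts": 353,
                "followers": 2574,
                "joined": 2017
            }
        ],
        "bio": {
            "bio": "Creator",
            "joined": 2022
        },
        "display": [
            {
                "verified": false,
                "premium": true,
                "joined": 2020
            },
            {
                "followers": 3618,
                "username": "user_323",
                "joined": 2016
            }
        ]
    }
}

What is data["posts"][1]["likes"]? 15199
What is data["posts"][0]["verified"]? True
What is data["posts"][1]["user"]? 20165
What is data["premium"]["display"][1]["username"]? "user_323"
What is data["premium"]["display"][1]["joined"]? 2016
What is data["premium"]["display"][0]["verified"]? False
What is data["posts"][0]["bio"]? "Maker"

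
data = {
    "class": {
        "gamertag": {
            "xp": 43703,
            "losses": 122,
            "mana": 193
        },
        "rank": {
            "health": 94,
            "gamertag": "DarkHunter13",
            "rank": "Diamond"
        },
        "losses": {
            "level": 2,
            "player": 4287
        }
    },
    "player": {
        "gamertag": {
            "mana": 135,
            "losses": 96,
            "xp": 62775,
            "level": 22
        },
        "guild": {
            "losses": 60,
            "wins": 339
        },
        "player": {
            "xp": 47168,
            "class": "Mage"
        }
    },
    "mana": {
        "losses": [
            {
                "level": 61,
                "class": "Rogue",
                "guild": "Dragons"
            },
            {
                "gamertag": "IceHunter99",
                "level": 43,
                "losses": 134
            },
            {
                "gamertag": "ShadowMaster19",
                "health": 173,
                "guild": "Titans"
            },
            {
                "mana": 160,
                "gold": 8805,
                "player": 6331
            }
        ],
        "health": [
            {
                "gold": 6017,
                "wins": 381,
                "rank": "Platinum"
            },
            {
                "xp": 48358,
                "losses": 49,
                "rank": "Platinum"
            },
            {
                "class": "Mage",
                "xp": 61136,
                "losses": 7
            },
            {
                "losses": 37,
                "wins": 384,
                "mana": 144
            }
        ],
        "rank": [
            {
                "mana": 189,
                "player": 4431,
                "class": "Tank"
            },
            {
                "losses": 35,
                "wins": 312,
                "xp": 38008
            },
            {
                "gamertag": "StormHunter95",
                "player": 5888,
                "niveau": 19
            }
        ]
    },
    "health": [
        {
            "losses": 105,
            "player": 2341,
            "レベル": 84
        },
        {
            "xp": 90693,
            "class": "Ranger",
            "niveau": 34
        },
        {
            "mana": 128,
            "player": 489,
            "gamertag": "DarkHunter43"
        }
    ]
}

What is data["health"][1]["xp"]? 90693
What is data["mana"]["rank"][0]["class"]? "Tank"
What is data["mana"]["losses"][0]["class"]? "Rogue"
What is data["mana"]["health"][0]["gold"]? 6017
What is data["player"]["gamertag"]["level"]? 22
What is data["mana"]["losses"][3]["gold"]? 8805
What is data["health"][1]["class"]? "Ranger"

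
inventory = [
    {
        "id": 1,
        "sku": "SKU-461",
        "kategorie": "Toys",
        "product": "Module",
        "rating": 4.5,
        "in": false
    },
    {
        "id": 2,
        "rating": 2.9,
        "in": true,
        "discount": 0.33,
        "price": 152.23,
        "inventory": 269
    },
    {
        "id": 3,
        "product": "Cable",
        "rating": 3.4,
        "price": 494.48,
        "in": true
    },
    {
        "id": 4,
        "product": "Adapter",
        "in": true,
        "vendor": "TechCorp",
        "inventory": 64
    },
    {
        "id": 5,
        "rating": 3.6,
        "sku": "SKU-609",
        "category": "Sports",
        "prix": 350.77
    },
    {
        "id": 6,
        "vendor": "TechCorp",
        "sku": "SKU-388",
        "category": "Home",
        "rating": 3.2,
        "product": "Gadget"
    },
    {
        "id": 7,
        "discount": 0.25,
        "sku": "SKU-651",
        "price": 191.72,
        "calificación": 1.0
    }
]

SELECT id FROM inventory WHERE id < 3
[1, 2]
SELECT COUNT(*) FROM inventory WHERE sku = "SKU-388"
1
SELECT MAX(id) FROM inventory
7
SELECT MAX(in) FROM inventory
True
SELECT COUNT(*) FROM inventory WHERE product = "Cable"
1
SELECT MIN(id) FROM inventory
1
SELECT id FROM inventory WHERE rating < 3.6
[2, 3, 6]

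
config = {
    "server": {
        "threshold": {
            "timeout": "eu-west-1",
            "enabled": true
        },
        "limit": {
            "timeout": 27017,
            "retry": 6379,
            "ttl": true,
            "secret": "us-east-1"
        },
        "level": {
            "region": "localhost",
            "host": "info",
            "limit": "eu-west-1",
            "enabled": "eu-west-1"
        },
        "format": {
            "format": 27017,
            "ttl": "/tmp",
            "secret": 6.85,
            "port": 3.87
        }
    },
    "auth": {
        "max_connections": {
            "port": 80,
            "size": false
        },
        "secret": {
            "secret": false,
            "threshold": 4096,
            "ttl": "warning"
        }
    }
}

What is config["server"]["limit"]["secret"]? "us-east-1"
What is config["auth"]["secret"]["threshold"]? 4096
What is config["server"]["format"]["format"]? 27017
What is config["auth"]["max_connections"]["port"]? 80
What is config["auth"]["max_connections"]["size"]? False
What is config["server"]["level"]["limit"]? "eu-west-1"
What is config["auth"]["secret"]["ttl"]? "warning"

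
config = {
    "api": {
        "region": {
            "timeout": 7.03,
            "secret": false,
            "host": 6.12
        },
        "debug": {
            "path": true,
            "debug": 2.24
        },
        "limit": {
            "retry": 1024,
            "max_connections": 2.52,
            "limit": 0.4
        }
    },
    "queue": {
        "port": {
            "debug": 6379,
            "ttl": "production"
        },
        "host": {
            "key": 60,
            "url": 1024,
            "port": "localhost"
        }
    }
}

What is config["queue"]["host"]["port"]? "localhost"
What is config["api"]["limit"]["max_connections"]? 2.52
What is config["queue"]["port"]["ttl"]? "production"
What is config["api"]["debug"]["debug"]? 2.24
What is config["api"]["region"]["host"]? 6.12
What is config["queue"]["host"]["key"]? 60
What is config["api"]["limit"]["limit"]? 0.4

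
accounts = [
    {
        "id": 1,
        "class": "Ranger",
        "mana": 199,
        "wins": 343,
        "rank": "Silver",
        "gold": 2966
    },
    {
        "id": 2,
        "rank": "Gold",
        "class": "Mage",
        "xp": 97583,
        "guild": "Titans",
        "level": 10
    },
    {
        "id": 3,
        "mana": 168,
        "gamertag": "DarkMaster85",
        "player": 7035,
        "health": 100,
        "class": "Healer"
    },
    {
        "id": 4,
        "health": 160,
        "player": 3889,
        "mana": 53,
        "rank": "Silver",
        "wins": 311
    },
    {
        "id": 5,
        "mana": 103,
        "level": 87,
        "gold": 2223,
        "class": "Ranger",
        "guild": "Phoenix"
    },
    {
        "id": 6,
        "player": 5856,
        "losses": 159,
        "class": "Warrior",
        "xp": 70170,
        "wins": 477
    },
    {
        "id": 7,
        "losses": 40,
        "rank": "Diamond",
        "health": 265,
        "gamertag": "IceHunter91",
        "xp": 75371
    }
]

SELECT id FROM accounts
[1, 2, 3, 4, 5, 6, 7]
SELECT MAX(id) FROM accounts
7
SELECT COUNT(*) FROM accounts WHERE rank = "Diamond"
1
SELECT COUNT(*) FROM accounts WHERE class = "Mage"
1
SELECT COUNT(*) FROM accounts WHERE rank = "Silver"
2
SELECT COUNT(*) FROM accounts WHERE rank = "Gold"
1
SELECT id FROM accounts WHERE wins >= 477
[6]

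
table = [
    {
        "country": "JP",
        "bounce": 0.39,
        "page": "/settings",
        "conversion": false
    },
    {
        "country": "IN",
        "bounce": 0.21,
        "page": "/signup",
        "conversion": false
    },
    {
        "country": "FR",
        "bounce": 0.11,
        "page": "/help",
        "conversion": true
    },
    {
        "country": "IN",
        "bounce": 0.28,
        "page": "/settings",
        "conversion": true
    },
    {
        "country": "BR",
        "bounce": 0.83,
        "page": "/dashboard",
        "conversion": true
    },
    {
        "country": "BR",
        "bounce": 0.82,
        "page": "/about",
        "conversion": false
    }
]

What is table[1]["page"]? "/signup"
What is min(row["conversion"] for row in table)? False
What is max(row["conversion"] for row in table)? True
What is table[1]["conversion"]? False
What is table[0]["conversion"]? False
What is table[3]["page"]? "/settings"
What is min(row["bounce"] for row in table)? 0.11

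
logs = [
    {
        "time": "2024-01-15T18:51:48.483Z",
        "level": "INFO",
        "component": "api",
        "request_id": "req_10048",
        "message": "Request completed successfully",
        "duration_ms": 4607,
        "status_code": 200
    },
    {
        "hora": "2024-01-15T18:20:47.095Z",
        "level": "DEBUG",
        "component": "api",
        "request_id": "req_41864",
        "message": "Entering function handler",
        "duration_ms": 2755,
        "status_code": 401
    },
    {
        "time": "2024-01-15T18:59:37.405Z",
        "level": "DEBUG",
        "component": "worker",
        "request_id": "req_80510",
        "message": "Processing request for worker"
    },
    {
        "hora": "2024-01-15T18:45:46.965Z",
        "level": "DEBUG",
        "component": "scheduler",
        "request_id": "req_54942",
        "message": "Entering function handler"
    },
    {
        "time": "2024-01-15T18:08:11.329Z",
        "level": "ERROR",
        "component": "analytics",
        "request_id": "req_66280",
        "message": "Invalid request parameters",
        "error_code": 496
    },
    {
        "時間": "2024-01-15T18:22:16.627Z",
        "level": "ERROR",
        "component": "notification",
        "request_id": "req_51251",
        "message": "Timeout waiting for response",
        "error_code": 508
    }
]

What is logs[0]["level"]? "INFO"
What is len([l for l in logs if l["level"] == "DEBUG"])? 3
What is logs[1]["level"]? "DEBUG"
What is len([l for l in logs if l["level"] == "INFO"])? 1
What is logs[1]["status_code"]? 401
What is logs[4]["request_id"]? "req_66280"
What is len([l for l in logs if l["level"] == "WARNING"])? 0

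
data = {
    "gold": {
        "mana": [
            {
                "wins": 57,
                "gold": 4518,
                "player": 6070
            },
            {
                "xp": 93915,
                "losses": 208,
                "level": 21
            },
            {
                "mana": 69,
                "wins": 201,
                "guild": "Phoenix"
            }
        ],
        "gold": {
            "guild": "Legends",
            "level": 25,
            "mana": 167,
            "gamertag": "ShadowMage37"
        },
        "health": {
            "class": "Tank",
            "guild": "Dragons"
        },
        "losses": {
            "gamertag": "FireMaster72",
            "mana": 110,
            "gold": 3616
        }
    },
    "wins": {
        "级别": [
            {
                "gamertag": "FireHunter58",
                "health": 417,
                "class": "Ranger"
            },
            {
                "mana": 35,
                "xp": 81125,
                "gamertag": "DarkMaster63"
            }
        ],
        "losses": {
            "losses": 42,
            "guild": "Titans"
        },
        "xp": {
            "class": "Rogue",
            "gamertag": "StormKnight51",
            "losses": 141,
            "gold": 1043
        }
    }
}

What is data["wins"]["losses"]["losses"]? 42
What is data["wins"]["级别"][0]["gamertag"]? "FireHunter58"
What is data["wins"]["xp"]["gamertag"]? "StormKnight51"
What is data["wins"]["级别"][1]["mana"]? 35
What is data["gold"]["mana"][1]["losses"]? 208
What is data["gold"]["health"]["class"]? "Tank"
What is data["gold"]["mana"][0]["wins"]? 57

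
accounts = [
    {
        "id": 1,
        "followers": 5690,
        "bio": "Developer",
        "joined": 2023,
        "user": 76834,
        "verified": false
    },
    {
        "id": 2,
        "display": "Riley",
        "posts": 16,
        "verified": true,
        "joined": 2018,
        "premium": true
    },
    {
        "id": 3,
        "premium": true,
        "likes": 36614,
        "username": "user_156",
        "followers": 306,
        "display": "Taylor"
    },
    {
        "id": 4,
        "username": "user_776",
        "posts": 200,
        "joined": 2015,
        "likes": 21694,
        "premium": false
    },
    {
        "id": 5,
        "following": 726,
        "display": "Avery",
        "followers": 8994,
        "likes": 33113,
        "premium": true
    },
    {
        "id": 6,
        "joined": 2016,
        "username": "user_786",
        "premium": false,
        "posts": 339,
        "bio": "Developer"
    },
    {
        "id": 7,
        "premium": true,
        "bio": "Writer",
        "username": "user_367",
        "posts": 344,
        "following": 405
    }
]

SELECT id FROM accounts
[1, 2, 3, 4, 5, 6, 7]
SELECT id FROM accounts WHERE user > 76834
[]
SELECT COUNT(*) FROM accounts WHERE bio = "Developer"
2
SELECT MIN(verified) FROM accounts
False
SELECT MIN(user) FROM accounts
76834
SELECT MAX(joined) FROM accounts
2023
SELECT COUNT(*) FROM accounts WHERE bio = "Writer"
1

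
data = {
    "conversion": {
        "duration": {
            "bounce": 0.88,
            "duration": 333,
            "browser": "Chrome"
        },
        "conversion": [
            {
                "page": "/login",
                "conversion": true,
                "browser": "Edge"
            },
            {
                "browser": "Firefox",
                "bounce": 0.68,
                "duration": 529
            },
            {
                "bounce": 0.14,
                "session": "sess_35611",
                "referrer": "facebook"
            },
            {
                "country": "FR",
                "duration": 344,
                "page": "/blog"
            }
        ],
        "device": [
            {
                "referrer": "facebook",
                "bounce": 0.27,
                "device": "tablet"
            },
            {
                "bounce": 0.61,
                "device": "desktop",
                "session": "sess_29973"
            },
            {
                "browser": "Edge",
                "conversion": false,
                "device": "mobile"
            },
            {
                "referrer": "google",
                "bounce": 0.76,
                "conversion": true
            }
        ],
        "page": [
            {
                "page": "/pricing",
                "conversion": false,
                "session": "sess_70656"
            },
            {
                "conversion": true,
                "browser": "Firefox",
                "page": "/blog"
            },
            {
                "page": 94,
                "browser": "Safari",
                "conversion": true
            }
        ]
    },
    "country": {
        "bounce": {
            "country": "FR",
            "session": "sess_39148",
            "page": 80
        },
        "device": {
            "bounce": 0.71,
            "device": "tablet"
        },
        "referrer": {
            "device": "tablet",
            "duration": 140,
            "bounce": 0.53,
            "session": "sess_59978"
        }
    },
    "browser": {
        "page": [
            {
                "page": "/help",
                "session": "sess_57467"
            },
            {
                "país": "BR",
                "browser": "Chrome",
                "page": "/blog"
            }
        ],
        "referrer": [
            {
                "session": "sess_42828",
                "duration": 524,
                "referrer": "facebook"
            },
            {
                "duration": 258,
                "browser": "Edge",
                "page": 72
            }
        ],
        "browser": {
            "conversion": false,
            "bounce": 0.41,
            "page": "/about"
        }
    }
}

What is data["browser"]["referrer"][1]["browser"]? "Edge"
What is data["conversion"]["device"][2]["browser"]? "Edge"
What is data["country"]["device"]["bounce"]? 0.71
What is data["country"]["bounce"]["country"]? "FR"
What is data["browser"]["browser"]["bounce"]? 0.41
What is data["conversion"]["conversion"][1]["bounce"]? 0.68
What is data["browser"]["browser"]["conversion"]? False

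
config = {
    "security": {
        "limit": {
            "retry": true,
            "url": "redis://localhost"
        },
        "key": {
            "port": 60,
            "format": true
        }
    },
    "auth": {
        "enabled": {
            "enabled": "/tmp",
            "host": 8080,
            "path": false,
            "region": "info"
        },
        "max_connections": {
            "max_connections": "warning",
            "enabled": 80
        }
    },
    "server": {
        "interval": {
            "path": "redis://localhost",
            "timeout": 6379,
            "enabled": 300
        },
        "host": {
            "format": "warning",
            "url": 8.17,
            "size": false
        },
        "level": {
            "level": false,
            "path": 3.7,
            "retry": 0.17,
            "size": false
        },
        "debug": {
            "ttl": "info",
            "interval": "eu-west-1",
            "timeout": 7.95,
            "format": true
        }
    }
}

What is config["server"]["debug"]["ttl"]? "info"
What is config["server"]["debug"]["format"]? True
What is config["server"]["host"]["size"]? False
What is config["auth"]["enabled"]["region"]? "info"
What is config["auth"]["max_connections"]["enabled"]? 80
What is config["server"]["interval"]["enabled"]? 300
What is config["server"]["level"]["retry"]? 0.17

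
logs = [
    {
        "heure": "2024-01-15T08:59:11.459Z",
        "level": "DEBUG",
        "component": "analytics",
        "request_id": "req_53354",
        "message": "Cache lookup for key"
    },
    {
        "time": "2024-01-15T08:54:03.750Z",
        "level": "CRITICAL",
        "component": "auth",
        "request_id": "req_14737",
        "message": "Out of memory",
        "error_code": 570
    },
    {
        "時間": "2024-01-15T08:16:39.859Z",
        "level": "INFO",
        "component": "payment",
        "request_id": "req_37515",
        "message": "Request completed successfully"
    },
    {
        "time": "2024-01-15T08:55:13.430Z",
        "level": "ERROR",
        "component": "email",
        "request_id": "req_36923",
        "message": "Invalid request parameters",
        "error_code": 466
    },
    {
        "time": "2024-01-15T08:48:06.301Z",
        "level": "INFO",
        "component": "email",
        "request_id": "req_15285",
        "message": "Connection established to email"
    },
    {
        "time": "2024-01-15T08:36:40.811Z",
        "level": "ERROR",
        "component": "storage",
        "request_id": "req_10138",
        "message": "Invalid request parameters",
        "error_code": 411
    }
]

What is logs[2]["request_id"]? "req_37515"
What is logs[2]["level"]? "INFO"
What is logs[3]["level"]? "ERROR"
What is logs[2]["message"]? "Request completed successfully"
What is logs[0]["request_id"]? "req_53354"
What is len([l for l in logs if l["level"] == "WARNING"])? 0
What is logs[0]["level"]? "DEBUG"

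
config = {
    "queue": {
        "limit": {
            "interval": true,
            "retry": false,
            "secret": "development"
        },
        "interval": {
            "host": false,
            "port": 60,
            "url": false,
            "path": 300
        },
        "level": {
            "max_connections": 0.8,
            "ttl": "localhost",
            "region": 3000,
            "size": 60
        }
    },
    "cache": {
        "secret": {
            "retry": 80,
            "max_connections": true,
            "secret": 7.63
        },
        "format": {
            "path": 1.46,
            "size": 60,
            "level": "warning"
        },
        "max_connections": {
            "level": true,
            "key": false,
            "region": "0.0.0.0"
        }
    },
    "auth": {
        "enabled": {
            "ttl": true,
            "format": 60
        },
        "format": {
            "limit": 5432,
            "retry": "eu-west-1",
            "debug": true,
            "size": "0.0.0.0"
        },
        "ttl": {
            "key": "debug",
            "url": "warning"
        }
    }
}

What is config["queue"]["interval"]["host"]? False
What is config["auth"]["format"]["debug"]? True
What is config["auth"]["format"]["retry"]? "eu-west-1"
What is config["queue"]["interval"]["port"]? 60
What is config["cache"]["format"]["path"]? 1.46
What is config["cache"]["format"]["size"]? 60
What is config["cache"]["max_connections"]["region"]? "0.0.0.0"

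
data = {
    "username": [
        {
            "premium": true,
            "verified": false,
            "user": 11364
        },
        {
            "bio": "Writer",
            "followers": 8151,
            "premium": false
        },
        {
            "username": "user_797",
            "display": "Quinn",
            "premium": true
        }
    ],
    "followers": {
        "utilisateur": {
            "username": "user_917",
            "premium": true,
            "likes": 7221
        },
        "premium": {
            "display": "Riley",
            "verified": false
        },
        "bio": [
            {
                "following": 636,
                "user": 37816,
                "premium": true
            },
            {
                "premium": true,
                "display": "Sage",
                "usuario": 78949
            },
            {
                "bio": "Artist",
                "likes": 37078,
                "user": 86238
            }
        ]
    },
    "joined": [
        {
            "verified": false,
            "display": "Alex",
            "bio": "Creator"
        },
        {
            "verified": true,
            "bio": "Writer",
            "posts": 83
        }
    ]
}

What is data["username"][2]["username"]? "user_797"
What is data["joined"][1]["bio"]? "Writer"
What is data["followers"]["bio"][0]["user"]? 37816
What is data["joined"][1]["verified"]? True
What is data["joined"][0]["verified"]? False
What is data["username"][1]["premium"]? False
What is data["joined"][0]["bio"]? "Creator"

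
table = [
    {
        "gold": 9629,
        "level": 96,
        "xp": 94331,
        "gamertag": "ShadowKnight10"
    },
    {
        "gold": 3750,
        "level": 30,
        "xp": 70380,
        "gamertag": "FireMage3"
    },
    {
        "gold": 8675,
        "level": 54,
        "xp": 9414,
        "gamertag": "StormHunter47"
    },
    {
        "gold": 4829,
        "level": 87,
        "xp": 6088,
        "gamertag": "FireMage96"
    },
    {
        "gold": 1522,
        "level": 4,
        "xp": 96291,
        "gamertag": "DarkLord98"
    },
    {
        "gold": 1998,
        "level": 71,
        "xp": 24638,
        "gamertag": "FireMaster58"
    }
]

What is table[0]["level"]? 96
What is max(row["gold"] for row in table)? 9629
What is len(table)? 6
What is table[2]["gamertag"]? "StormHunter47"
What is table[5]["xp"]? 24638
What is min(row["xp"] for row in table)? 6088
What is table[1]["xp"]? 70380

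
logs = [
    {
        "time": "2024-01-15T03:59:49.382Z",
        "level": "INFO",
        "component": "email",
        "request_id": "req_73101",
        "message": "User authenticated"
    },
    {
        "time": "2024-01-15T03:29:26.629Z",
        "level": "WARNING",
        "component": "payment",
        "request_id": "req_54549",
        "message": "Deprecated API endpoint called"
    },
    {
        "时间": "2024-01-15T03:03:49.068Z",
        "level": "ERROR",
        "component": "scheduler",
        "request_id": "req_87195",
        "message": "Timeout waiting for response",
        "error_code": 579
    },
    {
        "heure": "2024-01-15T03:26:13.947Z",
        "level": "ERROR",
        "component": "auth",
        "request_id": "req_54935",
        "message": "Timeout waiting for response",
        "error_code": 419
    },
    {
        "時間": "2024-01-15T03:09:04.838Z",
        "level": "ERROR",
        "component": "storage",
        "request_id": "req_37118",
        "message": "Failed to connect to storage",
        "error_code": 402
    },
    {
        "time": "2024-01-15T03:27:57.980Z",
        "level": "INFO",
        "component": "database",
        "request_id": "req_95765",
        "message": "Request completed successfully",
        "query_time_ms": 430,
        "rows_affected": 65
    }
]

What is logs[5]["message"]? "Request completed successfully"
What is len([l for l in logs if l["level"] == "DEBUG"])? 0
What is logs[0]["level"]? "INFO"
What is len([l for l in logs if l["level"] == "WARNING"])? 1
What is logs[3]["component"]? "auth"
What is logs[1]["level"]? "WARNING"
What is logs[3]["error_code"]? 419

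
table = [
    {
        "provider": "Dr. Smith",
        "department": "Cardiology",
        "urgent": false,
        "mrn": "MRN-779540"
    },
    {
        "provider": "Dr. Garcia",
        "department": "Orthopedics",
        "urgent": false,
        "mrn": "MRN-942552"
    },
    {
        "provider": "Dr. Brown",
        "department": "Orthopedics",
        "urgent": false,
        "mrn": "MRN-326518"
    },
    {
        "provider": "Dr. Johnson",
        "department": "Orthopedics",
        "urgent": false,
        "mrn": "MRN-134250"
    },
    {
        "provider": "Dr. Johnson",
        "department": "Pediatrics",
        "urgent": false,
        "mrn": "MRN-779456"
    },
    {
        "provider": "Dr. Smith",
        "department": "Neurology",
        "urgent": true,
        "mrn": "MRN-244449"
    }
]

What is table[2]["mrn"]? "MRN-326518"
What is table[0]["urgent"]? False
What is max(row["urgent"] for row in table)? True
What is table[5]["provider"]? "Dr. Smith"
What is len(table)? 6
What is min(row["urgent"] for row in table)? False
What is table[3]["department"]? "Orthopedics"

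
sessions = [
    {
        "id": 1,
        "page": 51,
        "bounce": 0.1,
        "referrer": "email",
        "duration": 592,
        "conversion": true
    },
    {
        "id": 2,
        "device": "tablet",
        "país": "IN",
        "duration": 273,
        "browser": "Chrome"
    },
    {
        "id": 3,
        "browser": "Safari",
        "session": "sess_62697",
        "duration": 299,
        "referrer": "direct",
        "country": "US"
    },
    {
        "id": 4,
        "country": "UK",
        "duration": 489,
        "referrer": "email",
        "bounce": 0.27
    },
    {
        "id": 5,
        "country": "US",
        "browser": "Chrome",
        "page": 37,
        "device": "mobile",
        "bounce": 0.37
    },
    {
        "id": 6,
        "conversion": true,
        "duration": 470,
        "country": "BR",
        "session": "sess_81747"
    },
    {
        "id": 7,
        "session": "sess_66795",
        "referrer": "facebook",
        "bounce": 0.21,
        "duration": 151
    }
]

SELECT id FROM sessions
[1, 2, 3, 4, 5, 6, 7]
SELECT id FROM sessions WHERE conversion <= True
[1, 6]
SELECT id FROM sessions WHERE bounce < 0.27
[1, 7]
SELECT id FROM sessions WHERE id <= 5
[1, 2, 3, 4, 5]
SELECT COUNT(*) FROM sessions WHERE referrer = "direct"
1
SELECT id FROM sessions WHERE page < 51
[5]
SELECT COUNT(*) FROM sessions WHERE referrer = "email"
2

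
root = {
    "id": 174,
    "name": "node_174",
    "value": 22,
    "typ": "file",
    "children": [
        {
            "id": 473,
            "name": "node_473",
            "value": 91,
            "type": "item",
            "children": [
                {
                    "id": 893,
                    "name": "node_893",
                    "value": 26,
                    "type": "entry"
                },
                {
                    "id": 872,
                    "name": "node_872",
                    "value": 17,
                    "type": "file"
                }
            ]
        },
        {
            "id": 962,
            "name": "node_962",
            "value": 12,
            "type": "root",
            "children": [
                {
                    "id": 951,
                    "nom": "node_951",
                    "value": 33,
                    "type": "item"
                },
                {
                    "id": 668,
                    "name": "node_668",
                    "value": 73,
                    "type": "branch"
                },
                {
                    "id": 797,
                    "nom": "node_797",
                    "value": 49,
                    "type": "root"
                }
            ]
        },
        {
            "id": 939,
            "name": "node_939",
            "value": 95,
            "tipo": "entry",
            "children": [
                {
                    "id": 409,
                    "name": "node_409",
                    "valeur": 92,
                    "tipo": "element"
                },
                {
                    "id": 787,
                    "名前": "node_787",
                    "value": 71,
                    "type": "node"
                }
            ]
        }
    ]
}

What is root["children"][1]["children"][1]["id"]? 668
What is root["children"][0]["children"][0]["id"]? 893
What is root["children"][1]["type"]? "root"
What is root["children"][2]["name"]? "node_939"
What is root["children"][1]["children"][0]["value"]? 33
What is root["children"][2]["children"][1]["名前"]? "node_787"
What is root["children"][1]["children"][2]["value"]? 49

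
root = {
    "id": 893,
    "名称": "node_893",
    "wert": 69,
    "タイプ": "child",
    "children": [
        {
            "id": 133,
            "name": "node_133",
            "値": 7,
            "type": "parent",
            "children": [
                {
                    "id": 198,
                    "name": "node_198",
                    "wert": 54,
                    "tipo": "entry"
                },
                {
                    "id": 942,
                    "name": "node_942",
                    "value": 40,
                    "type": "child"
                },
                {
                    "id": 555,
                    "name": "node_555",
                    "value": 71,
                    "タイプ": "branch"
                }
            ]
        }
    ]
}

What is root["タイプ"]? "child"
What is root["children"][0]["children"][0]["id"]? 198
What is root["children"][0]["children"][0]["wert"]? 54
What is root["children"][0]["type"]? "parent"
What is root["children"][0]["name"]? "node_133"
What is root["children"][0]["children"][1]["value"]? 40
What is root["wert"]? 69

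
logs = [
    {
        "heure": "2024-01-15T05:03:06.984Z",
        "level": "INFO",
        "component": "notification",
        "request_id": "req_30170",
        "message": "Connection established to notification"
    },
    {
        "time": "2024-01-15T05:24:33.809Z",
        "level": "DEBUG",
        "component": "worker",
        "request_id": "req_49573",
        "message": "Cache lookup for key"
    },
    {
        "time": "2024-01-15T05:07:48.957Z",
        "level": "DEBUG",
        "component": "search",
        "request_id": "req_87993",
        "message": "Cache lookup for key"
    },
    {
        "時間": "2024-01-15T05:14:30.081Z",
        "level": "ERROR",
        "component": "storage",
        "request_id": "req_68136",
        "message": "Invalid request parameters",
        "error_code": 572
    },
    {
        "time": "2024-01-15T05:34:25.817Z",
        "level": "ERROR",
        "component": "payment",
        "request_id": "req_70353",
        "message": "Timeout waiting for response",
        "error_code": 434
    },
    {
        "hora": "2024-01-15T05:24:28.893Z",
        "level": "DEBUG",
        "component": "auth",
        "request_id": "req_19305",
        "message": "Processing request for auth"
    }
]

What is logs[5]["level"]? "DEBUG"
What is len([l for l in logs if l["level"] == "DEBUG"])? 3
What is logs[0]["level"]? "INFO"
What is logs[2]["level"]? "DEBUG"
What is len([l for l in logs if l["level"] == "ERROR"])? 2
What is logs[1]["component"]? "worker"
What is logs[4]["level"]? "ERROR"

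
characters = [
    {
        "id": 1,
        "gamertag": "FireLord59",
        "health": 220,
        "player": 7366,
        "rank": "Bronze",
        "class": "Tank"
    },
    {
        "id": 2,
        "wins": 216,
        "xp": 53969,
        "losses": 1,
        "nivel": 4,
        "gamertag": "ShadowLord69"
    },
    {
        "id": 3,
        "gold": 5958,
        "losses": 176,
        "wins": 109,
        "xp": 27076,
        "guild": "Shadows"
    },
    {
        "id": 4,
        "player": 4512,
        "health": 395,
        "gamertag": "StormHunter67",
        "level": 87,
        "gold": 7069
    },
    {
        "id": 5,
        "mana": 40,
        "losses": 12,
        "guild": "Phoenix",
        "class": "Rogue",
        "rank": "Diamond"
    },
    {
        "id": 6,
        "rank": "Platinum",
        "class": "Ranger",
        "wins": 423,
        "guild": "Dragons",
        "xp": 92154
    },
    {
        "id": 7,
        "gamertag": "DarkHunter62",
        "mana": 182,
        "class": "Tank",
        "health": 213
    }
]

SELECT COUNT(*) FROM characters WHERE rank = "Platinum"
1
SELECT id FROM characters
[1, 2, 3, 4, 5, 6, 7]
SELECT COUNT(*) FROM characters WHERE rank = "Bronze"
1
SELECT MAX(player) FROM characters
7366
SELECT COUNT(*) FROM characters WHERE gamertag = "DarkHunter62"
1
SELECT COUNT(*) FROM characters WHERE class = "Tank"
2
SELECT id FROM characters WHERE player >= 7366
[1]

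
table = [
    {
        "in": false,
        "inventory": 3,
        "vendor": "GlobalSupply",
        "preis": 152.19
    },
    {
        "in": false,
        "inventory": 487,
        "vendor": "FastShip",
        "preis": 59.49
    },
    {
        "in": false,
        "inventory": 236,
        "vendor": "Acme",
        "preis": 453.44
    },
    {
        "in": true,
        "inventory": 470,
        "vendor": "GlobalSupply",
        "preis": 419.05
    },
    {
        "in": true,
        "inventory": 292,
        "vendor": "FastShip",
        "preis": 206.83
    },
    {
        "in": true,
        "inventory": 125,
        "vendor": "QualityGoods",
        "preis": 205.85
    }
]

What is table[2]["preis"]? 453.44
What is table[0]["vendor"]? "GlobalSupply"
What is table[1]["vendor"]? "FastShip"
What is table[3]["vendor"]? "GlobalSupply"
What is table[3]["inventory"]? 470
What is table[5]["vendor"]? "QualityGoods"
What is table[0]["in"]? False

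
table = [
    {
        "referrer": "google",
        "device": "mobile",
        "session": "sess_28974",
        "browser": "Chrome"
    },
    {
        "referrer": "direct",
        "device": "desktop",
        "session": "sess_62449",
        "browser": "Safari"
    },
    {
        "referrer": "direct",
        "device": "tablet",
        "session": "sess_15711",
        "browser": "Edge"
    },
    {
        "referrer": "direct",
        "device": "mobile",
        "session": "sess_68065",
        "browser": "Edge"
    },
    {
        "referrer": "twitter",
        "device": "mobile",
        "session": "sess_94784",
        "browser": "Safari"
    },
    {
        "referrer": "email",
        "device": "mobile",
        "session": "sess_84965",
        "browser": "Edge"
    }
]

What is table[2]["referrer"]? "direct"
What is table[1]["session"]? "sess_62449"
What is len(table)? 6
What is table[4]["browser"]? "Safari"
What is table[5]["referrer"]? "email"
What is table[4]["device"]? "mobile"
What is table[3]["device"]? "mobile"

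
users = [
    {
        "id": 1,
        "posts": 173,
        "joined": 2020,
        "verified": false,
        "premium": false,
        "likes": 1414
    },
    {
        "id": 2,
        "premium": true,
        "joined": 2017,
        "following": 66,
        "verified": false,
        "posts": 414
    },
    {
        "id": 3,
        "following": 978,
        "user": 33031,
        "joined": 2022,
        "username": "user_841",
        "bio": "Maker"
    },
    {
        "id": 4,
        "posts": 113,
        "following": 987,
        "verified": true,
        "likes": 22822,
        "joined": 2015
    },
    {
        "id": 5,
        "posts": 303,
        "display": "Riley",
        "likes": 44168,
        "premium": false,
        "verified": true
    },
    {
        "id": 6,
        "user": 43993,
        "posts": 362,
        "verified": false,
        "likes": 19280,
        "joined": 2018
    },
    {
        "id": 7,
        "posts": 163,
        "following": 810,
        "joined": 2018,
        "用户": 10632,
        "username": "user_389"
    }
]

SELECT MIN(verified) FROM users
False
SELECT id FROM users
[1, 2, 3, 4, 5, 6, 7]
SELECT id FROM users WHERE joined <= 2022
[1, 2, 3, 4, 6, 7]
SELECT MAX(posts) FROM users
414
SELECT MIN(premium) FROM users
False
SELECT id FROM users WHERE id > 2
[3, 4, 5, 6, 7]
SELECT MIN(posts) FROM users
113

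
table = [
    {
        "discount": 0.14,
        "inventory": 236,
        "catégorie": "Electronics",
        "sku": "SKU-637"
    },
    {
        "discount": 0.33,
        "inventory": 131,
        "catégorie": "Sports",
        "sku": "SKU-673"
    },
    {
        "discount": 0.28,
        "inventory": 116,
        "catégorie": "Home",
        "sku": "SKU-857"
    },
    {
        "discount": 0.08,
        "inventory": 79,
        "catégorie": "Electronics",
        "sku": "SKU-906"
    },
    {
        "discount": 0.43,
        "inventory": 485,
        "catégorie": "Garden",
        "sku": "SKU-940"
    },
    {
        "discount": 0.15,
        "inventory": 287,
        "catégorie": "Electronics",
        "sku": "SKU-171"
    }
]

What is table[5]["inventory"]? 287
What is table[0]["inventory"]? 236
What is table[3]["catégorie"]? "Electronics"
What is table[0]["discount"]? 0.14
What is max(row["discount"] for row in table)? 0.43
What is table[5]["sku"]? "SKU-171"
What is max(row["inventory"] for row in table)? 485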